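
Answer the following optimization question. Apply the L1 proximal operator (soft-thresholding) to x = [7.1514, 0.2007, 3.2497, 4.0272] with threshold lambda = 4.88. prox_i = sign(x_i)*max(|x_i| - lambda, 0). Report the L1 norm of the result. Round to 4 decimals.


Soft-thresholding with lambda = 4.88:
prox(7.1514) = sign(7.1514)*max(|7.1514| - 4.88, 0) = 2.2714
prox(0.2007) = sign(0.2007)*max(|0.2007| - 4.88, 0) = 0.0
prox(3.2497) = sign(3.2497)*max(|3.2497| - 4.88, 0) = 0.0
prox(4.0272) = sign(4.0272)*max(|4.0272| - 4.88, 0) = 0.0
prox(x) = [2.2714, 0.0, 0.0, 0.0]
||prox(x)||_1 = 2.2714 + 0.0 + 0.0 + 0.0 = 2.2714


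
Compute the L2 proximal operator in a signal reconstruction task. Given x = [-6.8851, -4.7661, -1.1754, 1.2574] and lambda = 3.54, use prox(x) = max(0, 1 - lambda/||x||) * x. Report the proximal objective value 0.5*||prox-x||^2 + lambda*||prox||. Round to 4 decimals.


Step 1: Compute ||x||.
||x|| = 8.5489
Step 2: Compute scaling factor.
scale = max(0, 1 - 3.54/8.5489) = 0.5859
Step 3: prox(x) = [-4.034, -2.7925, -0.6887, 0.7367]
||prox(x)|| = 5.0089
Step 4: Proximal objective.
0.5*||prox-x||^2 = 6.2658
lambda*||prox|| = 17.7315
Total = 23.9971


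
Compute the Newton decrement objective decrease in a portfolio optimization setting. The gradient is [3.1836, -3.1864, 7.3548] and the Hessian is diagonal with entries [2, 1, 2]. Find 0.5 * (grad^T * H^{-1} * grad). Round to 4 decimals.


Step 1: H is diagonal, so H^(-1) * g = [1.5918, -3.1864, 3.6774].
Step 2: g^T H^(-1) g = sum_i g_i^2 / H_ii
  = (3.1836)^2/2 + (-3.1864)^2/1 + (7.3548)^2/2
  = 5.0677 + 10.1531 + 27.0465 = 42.2673
Step 3: Objective decrease = 0.5 * g^T H^(-1) g = 21.1337


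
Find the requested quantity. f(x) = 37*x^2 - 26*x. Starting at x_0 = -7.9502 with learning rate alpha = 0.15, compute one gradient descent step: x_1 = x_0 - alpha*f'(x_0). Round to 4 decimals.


We compute the gradient at x_0 and apply the update.
f'(x) = 74*x - 26
f'(-7.9502) = 74*-7.9502 - 26 = -614.3148
x_1 = -7.9502 - 0.15*-614.3148 = 84.197


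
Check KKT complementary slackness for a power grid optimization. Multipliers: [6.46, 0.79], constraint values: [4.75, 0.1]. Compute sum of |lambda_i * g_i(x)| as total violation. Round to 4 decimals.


KKT complementary slackness check:
lambda_1 * g_1 = 6.46 * 4.75 = 30.685
lambda_2 * g_2 = 0.79 * 0.1 = 0.079
Total violation = 30.685 + 0.079 = 30.764


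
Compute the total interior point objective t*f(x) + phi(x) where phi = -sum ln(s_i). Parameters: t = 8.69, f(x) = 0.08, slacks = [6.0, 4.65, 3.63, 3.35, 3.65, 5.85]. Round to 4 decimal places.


Step 1: Compute log-barrier.
ln values: [1.7918, 1.5369, 1.2892, 1.209, 1.2947, 1.7664]
phi = -(1.7918 + 1.5369 + 1.2892 + 1.209 + 1.2947 + 1.7664) = -8.888
Step 2: Compute augmented objective.
t*f(x) = 8.69*0.08 = 0.6952
Total = 0.6952 - 8.888 = -8.1928


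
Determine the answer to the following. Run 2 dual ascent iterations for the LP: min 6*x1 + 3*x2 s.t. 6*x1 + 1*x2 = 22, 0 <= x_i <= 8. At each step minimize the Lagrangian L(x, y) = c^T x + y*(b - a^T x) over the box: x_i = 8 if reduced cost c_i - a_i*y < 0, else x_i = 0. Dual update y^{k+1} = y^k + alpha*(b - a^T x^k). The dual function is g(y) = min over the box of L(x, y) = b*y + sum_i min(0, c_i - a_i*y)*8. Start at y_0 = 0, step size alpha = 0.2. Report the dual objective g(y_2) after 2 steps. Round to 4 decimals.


Dual ascent for LP: min 6*x1 + 3*x2, 6*x1 + 1*x2 = 22, 0 <= x_i <= 8
Step 1: y^k = 0.0, reduced costs: (6.0, 3.0)
  x^k = (0.0, 0.0), subgradient = b - a^T x = 22.0
  y^{k+1} = 0.0 + 0.2*22.0 = 4.4
Step 2: y^k = 4.4, reduced costs: (-20.4, -1.4)
  x^k = (8.0, 8.0), subgradient = b - a^T x = -34.0
  y^{k+1} = 4.4 + 0.2*-34.0 = -2.4
Dual objective at y_2 = -2.4: reduced costs (20.4, 5.4), box minimizer x = (0.0, 0.0)
g(y_2) = b*y + (c1 - a1*y)*x1 + (c2 - a2*y)*x2 = 22*(-2.4) + 20.4*0.0 + 5.4*0.0 = -52.8 + 0.0 + 0.0 = -52.8


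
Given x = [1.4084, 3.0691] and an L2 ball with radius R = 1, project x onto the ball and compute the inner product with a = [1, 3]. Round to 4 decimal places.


Step 1: Compute ||x|| (intermediates to 6 decimals).
||x|| = sqrt(1.4084^2 + 3.0691^2) = 3.376828
Step 2: Project.
Since ||x|| > R, scale = R/||x|| = 1/3.376828 = 0.296136, proj(x) = scale * x
proj(x) = [0.417078, 0.908871]
Step 3: Dot product.
a^T * proj(x) = 1*0.417078 + 3*0.908871 = 3.1437


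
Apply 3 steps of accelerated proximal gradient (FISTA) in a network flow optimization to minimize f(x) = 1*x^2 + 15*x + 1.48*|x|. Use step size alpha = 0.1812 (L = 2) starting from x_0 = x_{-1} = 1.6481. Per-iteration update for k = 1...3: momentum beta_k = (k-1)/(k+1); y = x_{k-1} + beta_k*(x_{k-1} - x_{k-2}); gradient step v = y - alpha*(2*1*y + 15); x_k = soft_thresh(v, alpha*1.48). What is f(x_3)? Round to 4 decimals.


FISTA on f(x) = 1*x^2 + 15*x + 1.48*|x|
L = 2, alpha = 0.1812
Iteration 1: beta = 0.0, y = 1.6481 + 0.0*(1.6481 - 1.6481) = 1.6481
  grad(y) = 18.2962, v = y - alpha*grad = -1.6672
  prox(v) = soft_thresh(-1.6672, 0.2682) = -1.399
Iteration 2: beta = 0.3333, y = -1.399 + 0.3333*(-1.399 - 1.6481) = -2.4147
  grad(y) = 10.1706, v = y - alpha*grad = -4.2576
  prox(v) = soft_thresh(-4.2576, 0.2682) = -3.9894
Iteration 3: beta = 0.5, y = -3.9894 + 0.5*(-3.9894 + 1.399) = -5.2847
  grad(y) = 4.4307, v = y - alpha*grad = -6.0875
  prox(v) = soft_thresh(-6.0875, 0.2682) = -5.8193
f(x_3) = 1*(-5.8193)^2 + 15*(-5.8193) + 1.48*|-5.8193| = -44.8127


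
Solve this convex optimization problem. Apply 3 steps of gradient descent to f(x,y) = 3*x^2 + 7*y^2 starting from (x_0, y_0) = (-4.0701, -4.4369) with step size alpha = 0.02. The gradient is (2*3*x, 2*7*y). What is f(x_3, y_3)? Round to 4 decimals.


Gradient descent on f(x,y) = 3*x^2 + 7*y^2.
Starting point: (-4.0701, -4.4369), alpha = 0.02
Step 1: grad_x = 2*3*-4.0701 = -24.4206, grad_y = 2*7*-4.4369 = -62.1166
  x_1 = -4.0701 - 0.02*-24.4206 = -3.5817
  y_1 = -4.4369 - 0.02*-62.1166 = -3.1946
Step 2: grad_x = 2*3*-3.5817 = -21.4901, grad_y = 2*7*-3.1946 = -44.724
  x_2 = -3.5817 - 0.02*-21.4901 = -3.1519
  y_2 = -3.1946 - 0.02*-44.724 = -2.3001
Step 3: grad_x = 2*3*-3.1519 = -18.9113, grad_y = 2*7*-2.3001 = -32.2012
  x_3 = -3.1519 - 0.02*-18.9113 = -2.7737
  y_3 = -2.3001 - 0.02*-32.2012 = -1.6561
f(-2.7737, -1.6561) = 3*(-2.7737)^2 + 7*(-1.6561)^2 = 42.2774


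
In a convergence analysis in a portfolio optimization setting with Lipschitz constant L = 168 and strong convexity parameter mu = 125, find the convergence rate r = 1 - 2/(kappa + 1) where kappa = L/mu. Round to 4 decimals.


Step 1: Compute the condition number.
kappa = L/mu = 168/125 = 1.344
Step 2: Compute the convergence rate.
r = 1 - 2/(kappa + 1) = 1 - 2*mu/(L + mu) = (L - mu)/(L + mu) = 43/293 = 0.1468


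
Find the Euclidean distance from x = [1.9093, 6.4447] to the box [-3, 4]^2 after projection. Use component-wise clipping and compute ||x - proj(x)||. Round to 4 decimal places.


Project each component onto [-3, 4].
clip(1.9093) = 1.9093, clip(6.4447) = 4.0
Projection = [1.9093, 4.0]
Squared diffs: [0.0, 5.9766]
Distance = sqrt(5.9766) = 2.4447


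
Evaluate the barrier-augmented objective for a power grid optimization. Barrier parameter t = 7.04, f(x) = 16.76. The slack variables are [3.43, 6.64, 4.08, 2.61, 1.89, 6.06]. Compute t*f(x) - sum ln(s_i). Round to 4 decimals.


Step 1: Compute log-barrier.
ln values: [1.2326, 1.8931, 1.4061, 0.9594, 0.6366, 1.8017]
phi = -(1.2326 + 1.8931 + 1.4061 + 0.9594 + 0.6366 + 1.8017) = -7.9294
Step 2: Compute augmented objective.
t*f(x) = 7.04*16.76 = 117.9904
Total = 117.9904 - 7.9294 = 110.061


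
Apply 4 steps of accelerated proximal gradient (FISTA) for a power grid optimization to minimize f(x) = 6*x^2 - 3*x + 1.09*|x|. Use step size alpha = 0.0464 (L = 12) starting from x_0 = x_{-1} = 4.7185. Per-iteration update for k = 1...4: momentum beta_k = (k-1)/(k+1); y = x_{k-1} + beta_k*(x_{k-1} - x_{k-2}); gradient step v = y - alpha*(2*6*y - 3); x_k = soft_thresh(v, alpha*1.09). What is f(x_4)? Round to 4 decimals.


FISTA on f(x) = 6*x^2 - 3*x + 1.09*|x|
L = 12, alpha = 0.0464
Iteration 1: beta = 0.0, y = 4.7185 + 0.0*(4.7185 - 4.7185) = 4.7185
  grad(y) = 53.622, v = y - alpha*grad = 2.2304
  prox(v) = soft_thresh(2.2304, 0.0506) = 2.1799
Iteration 2: beta = 0.3333, y = 2.1799 + 0.3333*(2.1799 - 4.7185) = 1.3337
  grad(y) = 13.0038, v = y - alpha*grad = 0.7303
  prox(v) = soft_thresh(0.7303, 0.0506) = 0.6797
Iteration 3: beta = 0.5, y = 0.6797 + 0.5*(0.6797 - 2.1799) = -0.0704
  grad(y) = -3.8446, v = y - alpha*grad = 0.108
  prox(v) = soft_thresh(0.108, 0.0506) = 0.0574
Iteration 4: beta = 0.6, y = 0.0574 + 0.6*(0.0574 - 0.6797) = -0.3159
  grad(y) = -6.7912, v = y - alpha*grad = -0.0008
  prox(v) = soft_thresh(-0.0008, 0.0506) = 0.0
f(x_4) = 6*0.0^2 - 3*0.0 + 1.09*|0.0| = 0.0


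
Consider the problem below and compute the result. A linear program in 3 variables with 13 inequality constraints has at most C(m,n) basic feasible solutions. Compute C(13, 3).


Each vertex corresponds to some choice of n active constraints out of m, so the number of vertices is at most C(m, n) = m! / (n!(m-n)!).
m = 13, n = 3
Numerator: 13 * 12 * 11
Denominator: 3! = 6
C(13, 3) = 286


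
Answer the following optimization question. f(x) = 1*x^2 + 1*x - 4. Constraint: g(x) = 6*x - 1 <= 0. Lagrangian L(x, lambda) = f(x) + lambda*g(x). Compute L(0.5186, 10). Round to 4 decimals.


Step 1: Evaluate f(x).
f(0.5186) = 1*0.5186^2 + 1*0.5186 - 4 = -3.2125
Step 2: Evaluate g(x).
g(0.5186) = 6*0.5186 - 1 = 2.1116
Step 3: Compute Lagrangian.
L = -3.2125 + 10*2.1116 = 17.9035


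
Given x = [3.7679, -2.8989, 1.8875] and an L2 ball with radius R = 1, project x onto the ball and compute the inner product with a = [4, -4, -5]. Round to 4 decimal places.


Step 1: Compute ||x|| (intermediates to 6 decimals).
||x|| = sqrt(3.7679^2 + (-2.8989)^2 + 1.8875^2) = 5.115012
Step 2: Project.
Since ||x|| > R, scale = R/||x|| = 1/5.115012 = 0.195503, proj(x) = scale * x
proj(x) = [0.736636, -0.566744, 0.369012]
Step 3: Dot product.
a^T * proj(x) = 4*0.736636 - 4*(-0.566744) - 5*0.369012 = 3.3685


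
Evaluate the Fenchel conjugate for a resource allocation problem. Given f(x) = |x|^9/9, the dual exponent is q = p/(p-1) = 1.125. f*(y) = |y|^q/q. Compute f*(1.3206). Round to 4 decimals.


The conjugate exponent q satisfies 1/p + 1/q = 1.
p = 9, so q = 9/(9 - 1) = 1.125
|y|^q = 1.3206^1.125 = 1.3673
f*(1.3206) = 1.3673 / 1.125 = 1.2154


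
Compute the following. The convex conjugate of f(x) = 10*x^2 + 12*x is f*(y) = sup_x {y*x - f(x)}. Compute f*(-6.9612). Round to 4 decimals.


f*(y) = sup_x {y*x - a*x^2 - b*x} = sup_x {(y-b)*x - a*x^2}
FOC: (y - b) - 2a*x = 0 => x* = (y - b)/(2a)
x* = (-6.9612 - 12)/(2*10) = -0.9481
f*(-6.9612) = (y-b)^2/(4a) = (-6.9612 - 12)^2/(4*10)
= 359.5271/40 = 8.9882


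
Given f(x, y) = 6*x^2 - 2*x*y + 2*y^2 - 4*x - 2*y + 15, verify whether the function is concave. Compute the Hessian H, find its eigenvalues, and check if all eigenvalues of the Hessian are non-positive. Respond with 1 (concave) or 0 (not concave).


The Hessian of f(x,y) = 6*x^2 - 2*x*y + 2*y^2 - 4*x - 2*y + 15 is:
H = [[12, -2], [-2, 4]]
Trace = 12 + 4 = 16
Determinant = 12*4 - (-2)^2 = 44
Discriminant = (16)^2 - 4*44 = 80.0
Eigenvalues: lambda_1 = 3.5279, lambda_2 = 12.4721
The function is not concave.

0


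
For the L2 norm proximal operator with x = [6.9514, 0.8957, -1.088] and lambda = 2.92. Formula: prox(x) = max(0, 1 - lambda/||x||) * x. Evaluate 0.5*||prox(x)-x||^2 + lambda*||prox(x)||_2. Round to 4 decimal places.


Step 1: Compute ||x||.
||x|| = 7.0928
Step 2: Compute scaling factor.
scale = max(0, 1 - 2.92/7.0928) = 0.5883
Step 3: prox(x) = [4.0896, 0.527, -0.6401]
||prox(x)|| = 4.1728
Step 4: Proximal objective.
0.5*||prox-x||^2 = 4.2632
lambda*||prox|| = 12.1846
Total = 16.4478


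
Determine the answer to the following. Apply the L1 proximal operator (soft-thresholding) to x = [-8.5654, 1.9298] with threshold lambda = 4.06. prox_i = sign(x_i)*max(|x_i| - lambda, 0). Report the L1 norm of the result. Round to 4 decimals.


Soft-thresholding with lambda = 4.06:
prox(-8.5654) = sign(-8.5654)*max(|-8.5654| - 4.06, 0) = -4.5054
prox(1.9298) = sign(1.9298)*max(|1.9298| - 4.06, 0) = 0.0
prox(x) = [-4.5054, 0.0]
||prox(x)||_1 = 4.5054 + 0.0 = 4.5054


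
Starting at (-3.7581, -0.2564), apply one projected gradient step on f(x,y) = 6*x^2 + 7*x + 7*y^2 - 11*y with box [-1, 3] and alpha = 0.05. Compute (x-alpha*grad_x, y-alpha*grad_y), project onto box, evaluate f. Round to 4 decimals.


Step 1: Compute gradient at (-3.7581, -0.2564).
grad_x = 2*6*-3.7581 + 7 = -38.0972
grad_y = 2*7*-0.2564 - 11 = -14.5896
Step 2: Gradient step.
x_raw = -3.7581 - 0.05*-38.0972 = -1.8532
y_raw = -0.2564 - 0.05*-14.5896 = 0.4731
Step 3: Project onto [-1, 3].
x_proj = clip(-1.8532) = -1.0
y_proj = clip(0.4731) = 0.4731
Step 4: Evaluate f.
f(-1.0, 0.4731) = -4.6372


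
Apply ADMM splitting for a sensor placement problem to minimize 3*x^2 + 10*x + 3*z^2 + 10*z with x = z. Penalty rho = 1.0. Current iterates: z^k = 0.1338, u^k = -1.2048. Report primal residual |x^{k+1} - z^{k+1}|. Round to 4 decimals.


ADMM iteration with rho = 1.0, z^k = 0.1338, u^k = -1.2048
Step 1: x-update.
Minimize 3*x^2 + 10*x + (1.0/2)*(x - 0.1338 - 1.2048)^2
FOC: (2*3 + 1.0)*x = -10 + 1.0*(0.1338 + 1.2048)
x^{k+1} = -1.2373
Step 2: z-update.
Minimize 3*z^2 + 10*z + (1.0/2)*(-1.2373 - z - 1.2048)^2
FOC: (2*3 + 1.0)*z = -10 + 1.0*(-1.2373 - 1.2048)
z^{k+1} = -1.7774
Step 3: u-update.
u^{k+1} = -1.2048 - 1.2373 + 1.7774 = -0.6647
Step 4: Primal residual = |-1.2373 + 1.7774| = 0.5401


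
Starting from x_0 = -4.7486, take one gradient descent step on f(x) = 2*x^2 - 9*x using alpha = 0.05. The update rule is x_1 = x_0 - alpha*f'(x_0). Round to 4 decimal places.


We compute the gradient at x_0 and apply the update.
f'(x) = 4*x - 9
f'(-4.7486) = 4*-4.7486 - 9 = -27.9944
x_1 = -4.7486 - 0.05*-27.9944 = -3.3489


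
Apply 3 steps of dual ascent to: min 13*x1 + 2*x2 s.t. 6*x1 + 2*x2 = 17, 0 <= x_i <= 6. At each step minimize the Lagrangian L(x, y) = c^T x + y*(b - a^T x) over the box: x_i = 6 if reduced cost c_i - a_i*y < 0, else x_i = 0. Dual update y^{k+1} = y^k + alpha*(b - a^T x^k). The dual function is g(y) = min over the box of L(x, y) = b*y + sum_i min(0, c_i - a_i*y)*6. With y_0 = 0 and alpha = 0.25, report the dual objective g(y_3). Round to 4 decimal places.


Dual ascent for LP: min 13*x1 + 2*x2, 6*x1 + 2*x2 = 17, 0 <= x_i <= 6
Step 1: y^k = 0.0, reduced costs: (13.0, 2.0)
  x^k = (0.0, 0.0), subgradient = b - a^T x = 17.0
  y^{k+1} = 0.0 + 0.25*17.0 = 4.25
Step 2: y^k = 4.25, reduced costs: (-12.5, -6.5)
  x^k = (6.0, 6.0), subgradient = b - a^T x = -31.0
  y^{k+1} = 4.25 + 0.25*-31.0 = -3.5
Step 3: y^k = -3.5, reduced costs: (34.0, 9.0)
  x^k = (0.0, 0.0), subgradient = b - a^T x = 17.0
  y^{k+1} = -3.5 + 0.25*17.0 = 0.75
Dual objective at y_3 = 0.75: reduced costs (8.5, 0.5), box minimizer x = (0.0, 0.0)
g(y_3) = b*y + (c1 - a1*y)*x1 + (c2 - a2*y)*x2 = 17*0.75 + 8.5*0.0 + 0.5*0.0 = 12.75 + 0.0 + 0.0 = 12.75


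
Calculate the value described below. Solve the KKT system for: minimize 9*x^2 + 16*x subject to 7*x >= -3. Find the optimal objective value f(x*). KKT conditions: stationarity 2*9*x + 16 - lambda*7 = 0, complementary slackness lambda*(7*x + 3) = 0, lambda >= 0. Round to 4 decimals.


Step 1: Try lambda = 0 (constraint inactive).
x_unc = -16/(2*9) = -0.8889
Check: 7*-0.8889 = -6.2223 < -3 -- violated!
Step 2: Constraint must be active: 7*x = -3
x* = -3/7 = -0.4286 (rounded; the exact value -3/7 is used below)
lambda = (2*9*(-3/7) + 16)/7 = 1.1837
Step 3: Compute optimal value.
f(x*) = 9*(-3/7)^2 + 16*(-3/7) = -5.2041


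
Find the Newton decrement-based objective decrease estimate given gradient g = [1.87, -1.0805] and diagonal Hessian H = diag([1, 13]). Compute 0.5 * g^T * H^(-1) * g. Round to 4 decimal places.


Step 1: H is diagonal, so H^(-1) * g = [1.87, -0.0831].
Step 2: g^T H^(-1) g = sum_i g_i^2 / H_ii
  = (1.87)^2/1 + (-1.0805)^2/13
  = 3.4969 + 0.0898 = 3.5867
Step 3: Objective decrease = 0.5 * g^T H^(-1) g = 1.7934


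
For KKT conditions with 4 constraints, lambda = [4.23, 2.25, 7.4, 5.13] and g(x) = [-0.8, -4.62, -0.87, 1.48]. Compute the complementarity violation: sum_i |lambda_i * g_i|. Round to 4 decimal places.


KKT complementary slackness check:
lambda_1 * g_1 = 4.23 * -0.8 = -3.384
lambda_2 * g_2 = 2.25 * -4.62 = -10.395
lambda_3 * g_3 = 7.4 * -0.87 = -6.438
lambda_4 * g_4 = 5.13 * 1.48 = 7.5924
Total violation = 3.384 + 10.395 + 6.438 + 7.5924 = 27.8094


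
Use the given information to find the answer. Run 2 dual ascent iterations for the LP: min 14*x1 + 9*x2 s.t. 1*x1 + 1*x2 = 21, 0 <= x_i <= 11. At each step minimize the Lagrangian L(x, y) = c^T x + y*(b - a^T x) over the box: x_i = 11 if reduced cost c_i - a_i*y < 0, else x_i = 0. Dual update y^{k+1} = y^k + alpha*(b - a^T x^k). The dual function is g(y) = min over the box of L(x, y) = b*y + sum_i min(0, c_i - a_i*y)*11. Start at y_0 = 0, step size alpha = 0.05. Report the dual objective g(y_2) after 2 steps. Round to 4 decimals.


Dual ascent for LP: min 14*x1 + 9*x2, 1*x1 + 1*x2 = 21, 0 <= x_i <= 11
Step 1: y^k = 0.0, reduced costs: (14.0, 9.0)
  x^k = (0.0, 0.0), subgradient = b - a^T x = 21.0
  y^{k+1} = 0.0 + 0.05*21.0 = 1.05
Step 2: y^k = 1.05, reduced costs: (12.95, 7.95)
  x^k = (0.0, 0.0), subgradient = b - a^T x = 21.0
  y^{k+1} = 1.05 + 0.05*21.0 = 2.1
Dual objective at y_2 = 2.1: reduced costs (11.9, 6.9), box minimizer x = (0.0, 0.0)
g(y_2) = b*y + (c1 - a1*y)*x1 + (c2 - a2*y)*x2 = 21*2.1 + 11.9*0.0 + 6.9*0.0 = 44.1 + 0.0 + 0.0 = 44.1


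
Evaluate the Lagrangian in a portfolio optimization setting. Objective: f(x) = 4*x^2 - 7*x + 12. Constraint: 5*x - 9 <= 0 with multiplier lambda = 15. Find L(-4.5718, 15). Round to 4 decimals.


Step 1: Evaluate f(x).
f(-4.5718) = 4*(-4.5718)^2 - 7*(-4.5718) + 12 = 127.608
Step 2: Evaluate g(x).
g(-4.5718) = 5*-4.5718 - 9 = -31.859
Step 3: Compute Lagrangian.
L = 127.608 + 15*-31.859 = -350.277


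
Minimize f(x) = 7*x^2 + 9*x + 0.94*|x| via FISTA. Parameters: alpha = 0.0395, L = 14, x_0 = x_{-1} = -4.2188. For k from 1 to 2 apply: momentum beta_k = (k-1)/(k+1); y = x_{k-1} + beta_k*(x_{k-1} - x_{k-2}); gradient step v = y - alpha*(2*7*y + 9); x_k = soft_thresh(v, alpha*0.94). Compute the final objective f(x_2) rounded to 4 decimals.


FISTA on f(x) = 7*x^2 + 9*x + 0.94*|x|
L = 14, alpha = 0.0395
Iteration 1: beta = 0.0, y = -4.2188 + 0.0*(-4.2188 + 4.2188) = -4.2188
  grad(y) = -50.0632, v = y - alpha*grad = -2.2413
  prox(v) = soft_thresh(-2.2413, 0.0371) = -2.2042
Iteration 2: beta = 0.3333, y = -2.2042 + 0.3333*(-2.2042 + 4.2188) = -1.5326
  grad(y) = -12.4568, v = y - alpha*grad = -1.0406
  prox(v) = soft_thresh(-1.0406, 0.0371) = -1.0035
f(x_2) = 7*(-1.0035)^2 + 9*(-1.0035) + 0.94*|-1.0035| = -1.0394


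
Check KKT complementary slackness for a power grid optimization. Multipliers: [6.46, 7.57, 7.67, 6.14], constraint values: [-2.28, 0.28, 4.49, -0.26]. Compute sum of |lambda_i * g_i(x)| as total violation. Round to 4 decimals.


KKT complementary slackness check:
lambda_1 * g_1 = 6.46 * -2.28 = -14.7288
lambda_2 * g_2 = 7.57 * 0.28 = 2.1196
lambda_3 * g_3 = 7.67 * 4.49 = 34.4383
lambda_4 * g_4 = 6.14 * -0.26 = -1.5964
Total violation = 14.7288 + 2.1196 + 34.4383 + 1.5964 = 52.8831


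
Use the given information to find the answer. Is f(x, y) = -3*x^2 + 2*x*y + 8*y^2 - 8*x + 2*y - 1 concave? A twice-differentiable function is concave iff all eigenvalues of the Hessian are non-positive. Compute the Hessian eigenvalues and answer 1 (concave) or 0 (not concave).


The Hessian of f(x,y) = -3*x^2 + 2*x*y + 8*y^2 - 8*x + 2*y - 1 is:
H = [[-6, 2], [2, 16]]
Trace = -6 + 16 = 10
Determinant = -6*16 - (2)^2 = -100
Discriminant = (10)^2 - 4*-100 = 500.0
Eigenvalues: lambda_1 = -6.1803, lambda_2 = 16.1803
The function is not concave.

0


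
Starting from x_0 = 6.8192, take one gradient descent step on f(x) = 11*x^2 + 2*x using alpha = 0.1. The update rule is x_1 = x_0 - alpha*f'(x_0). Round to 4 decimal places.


We compute the gradient at x_0 and apply the update.
f'(x) = 22*x + 2
f'(6.8192) = 22*6.8192 + 2 = 152.0224
x_1 = 6.8192 - 0.1*152.0224 = -8.383


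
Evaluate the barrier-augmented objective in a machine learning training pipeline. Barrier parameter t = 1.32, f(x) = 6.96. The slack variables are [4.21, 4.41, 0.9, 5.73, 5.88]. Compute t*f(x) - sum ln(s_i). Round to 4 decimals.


Step 1: Compute log-barrier.
ln values: [1.4375, 1.4839, -0.1054, 1.7457, 1.7716]
phi = -(1.4375 + 1.4839 - 0.1054 + 1.7457 + 1.7716) = -6.3332
Step 2: Compute augmented objective.
t*f(x) = 1.32*6.96 = 9.1872
Total = 9.1872 - 6.3332 = 2.854


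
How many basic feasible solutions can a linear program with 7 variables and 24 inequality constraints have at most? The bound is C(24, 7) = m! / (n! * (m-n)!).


Each vertex corresponds to some choice of n active constraints out of m, so the number of vertices is at most C(m, n) = m! / (n!(m-n)!).
m = 24, n = 7
Numerator: 24 * 23 * 22 * 21 * 20 * 19 * 18
Denominator: 7! = 5040
C(24, 7) = 346104


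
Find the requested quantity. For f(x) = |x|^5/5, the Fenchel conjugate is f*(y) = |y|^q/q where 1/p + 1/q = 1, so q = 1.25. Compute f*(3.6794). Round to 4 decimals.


The conjugate exponent q satisfies 1/p + 1/q = 1.
p = 5, so q = 5/(5 - 1) = 1.25
|y|^q = 3.6794^1.25 = 5.0959
f*(3.6794) = 5.0959 / 1.25 = 4.0767


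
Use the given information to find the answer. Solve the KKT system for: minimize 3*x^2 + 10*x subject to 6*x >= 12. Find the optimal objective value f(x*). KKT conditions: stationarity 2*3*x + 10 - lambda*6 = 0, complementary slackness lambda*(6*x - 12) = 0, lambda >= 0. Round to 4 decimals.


Step 1: Try lambda = 0 (constraint inactive).
x_unc = -10/(2*3) = -1.6667
Check: 6*-1.6667 = -10.0002 < 12 -- violated!
Step 2: Constraint must be active: 6*x = 12
x* = 12/6 = 2.0
lambda = (2*3*2.0 + 10)/6 = 3.6667
Step 3: Compute optimal value.
f(x*) = 3*2.0^2 + 10*2.0 = 32.0


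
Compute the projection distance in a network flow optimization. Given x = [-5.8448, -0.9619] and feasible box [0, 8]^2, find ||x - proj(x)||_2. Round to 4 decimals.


Project each component onto [0, 8].
clip(-5.8448) = 0.0, clip(-0.9619) = 0.0
Projection = [0.0, 0.0]
Squared diffs: [34.1617, 0.9253]
Distance = sqrt(35.087) = 5.9234


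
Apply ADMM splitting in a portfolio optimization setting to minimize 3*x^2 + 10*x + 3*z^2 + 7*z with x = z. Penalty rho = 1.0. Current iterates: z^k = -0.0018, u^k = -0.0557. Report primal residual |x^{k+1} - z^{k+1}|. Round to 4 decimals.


ADMM iteration with rho = 1.0, z^k = -0.0018, u^k = -0.0557
Step 1: x-update.
Minimize 3*x^2 + 10*x + (1.0/2)*(x + 0.0018 - 0.0557)^2
FOC: (2*3 + 1.0)*x = -10 + 1.0*(-0.0018 + 0.0557)
x^{k+1} = -1.4209
Step 2: z-update.
Minimize 3*z^2 + 7*z + (1.0/2)*(-1.4209 - z - 0.0557)^2
FOC: (2*3 + 1.0)*z = -7 + 1.0*(-1.4209 - 0.0557)
z^{k+1} = -1.2109
Step 3: u-update.
u^{k+1} = -0.0557 - 1.4209 + 1.2109 = -0.2656
Step 4: Primal residual = |-1.4209 + 1.2109| = 0.2099


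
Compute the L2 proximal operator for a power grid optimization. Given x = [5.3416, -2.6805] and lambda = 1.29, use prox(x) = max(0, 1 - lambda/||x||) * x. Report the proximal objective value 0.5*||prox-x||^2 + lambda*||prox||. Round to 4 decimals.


Step 1: Compute ||x||.
||x|| = 5.9764
Step 2: Compute scaling factor.
scale = max(0, 1 - 1.29/5.9764) = 0.7842
Step 3: prox(x) = [4.1886, -2.1019]
||prox(x)|| = 4.6864
Step 4: Proximal objective.
0.5*||prox-x||^2 = 0.8321
lambda*||prox|| = 6.0455
Total = 6.8776


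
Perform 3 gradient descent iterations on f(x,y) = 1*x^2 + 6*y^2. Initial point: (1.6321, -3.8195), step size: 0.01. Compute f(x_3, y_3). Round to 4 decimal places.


Gradient descent on f(x,y) = 1*x^2 + 6*y^2.
Starting point: (1.6321, -3.8195), alpha = 0.01
Step 1: grad_x = 2*1*1.6321 = 3.2642, grad_y = 2*6*-3.8195 = -45.834
  x_1 = 1.6321 - 0.01*3.2642 = 1.5995
  y_1 = -3.8195 - 0.01*-45.834 = -3.3612
Step 2: grad_x = 2*1*1.5995 = 3.1989, grad_y = 2*6*-3.3612 = -40.3339
  x_2 = 1.5995 - 0.01*3.1989 = 1.5675
  y_2 = -3.3612 - 0.01*-40.3339 = -2.9578
Step 3: grad_x = 2*1*1.5675 = 3.1349, grad_y = 2*6*-2.9578 = -35.4938
  x_3 = 1.5675 - 0.01*3.1349 = 1.5361
  y_3 = -2.9578 - 0.01*-35.4938 = -2.6029
f(1.5361, -2.6029) = 1*1.5361^2 + 6*(-2.6029)^2 = 43.0096


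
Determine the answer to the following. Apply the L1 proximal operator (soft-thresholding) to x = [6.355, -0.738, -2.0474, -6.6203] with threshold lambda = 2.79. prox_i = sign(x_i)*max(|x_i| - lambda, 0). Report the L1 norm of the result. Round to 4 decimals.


Soft-thresholding with lambda = 2.79:
prox(6.355) = sign(6.355)*max(|6.355| - 2.79, 0) = 3.565
prox(-0.738) = sign(-0.738)*max(|-0.738| - 2.79, 0) = 0.0
prox(-2.0474) = sign(-2.0474)*max(|-2.0474| - 2.79, 0) = 0.0
prox(-6.6203) = sign(-6.6203)*max(|-6.6203| - 2.79, 0) = -3.8303
prox(x) = [3.565, 0.0, 0.0, -3.8303]
||prox(x)||_1 = 3.565 + 0.0 + 0.0 + 3.8303 = 7.3953


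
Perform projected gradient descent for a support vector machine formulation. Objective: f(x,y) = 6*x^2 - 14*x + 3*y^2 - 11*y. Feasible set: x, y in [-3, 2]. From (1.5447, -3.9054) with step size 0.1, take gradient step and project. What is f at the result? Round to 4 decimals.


Step 1: Compute gradient at (1.5447, -3.9054).
grad_x = 2*6*1.5447 - 14 = 4.5364
grad_y = 2*3*-3.9054 - 11 = -34.4324
Step 2: Gradient step.
x_raw = 1.5447 - 0.1*4.5364 = 1.0911
y_raw = -3.9054 - 0.1*-34.4324 = -0.4622
Step 3: Project onto [-3, 2].
x_proj = clip(1.0911) = 1.0911
y_proj = clip(-0.4622) = -0.4622
Step 4: Evaluate f.
f(1.0911, -0.4622) = -2.4078


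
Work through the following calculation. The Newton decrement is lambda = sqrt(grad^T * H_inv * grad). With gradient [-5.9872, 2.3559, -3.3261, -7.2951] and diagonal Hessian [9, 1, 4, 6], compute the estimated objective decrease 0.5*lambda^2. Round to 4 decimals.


Step 1: H is diagonal, so H^(-1) * g = [-0.6652, 2.3559, -0.8315, -1.2159].
Step 2: g^T H^(-1) g = sum_i g_i^2 / H_ii
  = (-5.9872)^2/9 + (2.3559)^2/1 + (-3.3261)^2/4 + (-7.2951)^2/6
  = 3.983 + 5.5503 + 2.7657 + 8.8697 = 21.1687
Step 3: Objective decrease = 0.5 * g^T H^(-1) g = 10.5843


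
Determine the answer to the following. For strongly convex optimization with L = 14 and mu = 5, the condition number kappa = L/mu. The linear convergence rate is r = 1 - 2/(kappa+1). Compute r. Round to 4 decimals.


Step 1: Compute the condition number.
kappa = L/mu = 14/5 = 2.8
Step 2: Compute the convergence rate.
r = 1 - 2/(kappa + 1) = 1 - 2*mu/(L + mu) = (L - mu)/(L + mu) = 9/19 = 0.4737


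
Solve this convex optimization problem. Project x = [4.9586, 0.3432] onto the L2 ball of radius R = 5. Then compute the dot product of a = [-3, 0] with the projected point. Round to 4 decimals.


Step 1: Compute ||x|| (intermediates to 6 decimals).
||x|| = sqrt(4.9586^2 + 0.3432^2) = 4.970463
Step 2: Project.
Since ||x|| <= R, proj = x (no scaling needed).
proj(x) = [4.9586, 0.3432]
Step 3: Dot product.
a^T * proj(x) = -3*4.9586 + 0*0.3432 = -14.8758


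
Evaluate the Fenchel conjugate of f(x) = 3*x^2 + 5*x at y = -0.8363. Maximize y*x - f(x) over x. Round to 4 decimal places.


f*(y) = sup_x {y*x - a*x^2 - b*x} = sup_x {(y-b)*x - a*x^2}
FOC: (y - b) - 2a*x = 0 => x* = (y - b)/(2a)
x* = (-0.8363 - 5)/(2*3) = -0.9727
f*(-0.8363) = (y-b)^2/(4a) = (-0.8363 - 5)^2/(4*3)
= 34.0624/12 = 2.8385


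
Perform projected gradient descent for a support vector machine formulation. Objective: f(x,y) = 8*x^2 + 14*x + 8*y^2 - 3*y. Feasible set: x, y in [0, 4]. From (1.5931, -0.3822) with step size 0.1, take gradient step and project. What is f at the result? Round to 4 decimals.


Step 1: Compute gradient at (1.5931, -0.3822).
grad_x = 2*8*1.5931 + 14 = 39.4896
grad_y = 2*8*-0.3822 - 3 = -9.1152
Step 2: Gradient step.
x_raw = 1.5931 - 0.1*39.4896 = -2.3559
y_raw = -0.3822 - 0.1*-9.1152 = 0.5293
Step 3: Project onto [0, 4].
x_proj = clip(-2.3559) = 0.0
y_proj = clip(0.5293) = 0.5293
Step 4: Evaluate f.
f(0.0, 0.5293) = 0.6535


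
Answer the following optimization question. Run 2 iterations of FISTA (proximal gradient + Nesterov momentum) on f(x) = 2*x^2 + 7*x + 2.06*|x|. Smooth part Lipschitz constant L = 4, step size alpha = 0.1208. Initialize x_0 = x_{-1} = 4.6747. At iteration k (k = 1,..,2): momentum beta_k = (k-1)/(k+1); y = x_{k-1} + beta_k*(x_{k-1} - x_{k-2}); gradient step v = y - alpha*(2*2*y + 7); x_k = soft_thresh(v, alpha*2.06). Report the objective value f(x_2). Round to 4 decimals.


FISTA on f(x) = 2*x^2 + 7*x + 2.06*|x|
L = 4, alpha = 0.1208
Iteration 1: beta = 0.0, y = 4.6747 + 0.0*(4.6747 - 4.6747) = 4.6747
  grad(y) = 25.6988, v = y - alpha*grad = 1.5703
  prox(v) = soft_thresh(1.5703, 0.2488) = 1.3214
Iteration 2: beta = 0.3333, y = 1.3214 + 0.3333*(1.3214 - 4.6747) = 0.2037
  grad(y) = 7.8147, v = y - alpha*grad = -0.7403
  prox(v) = soft_thresh(-0.7403, 0.2488) = -0.4915
f(x_2) = 2*(-0.4915)^2 + 7*(-0.4915) + 2.06*|-0.4915| = -1.9448


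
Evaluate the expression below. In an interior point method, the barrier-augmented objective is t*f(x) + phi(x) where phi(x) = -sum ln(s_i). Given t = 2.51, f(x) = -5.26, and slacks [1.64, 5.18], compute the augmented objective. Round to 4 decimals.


Step 1: Compute log-barrier.
ln values: [0.4947, 1.6448]
phi = -(0.4947 + 1.6448) = -2.1395
Step 2: Compute augmented objective.
t*f(x) = 2.51*-5.26 = -13.2026
Total = -13.2026 - 2.1395 = -15.3421


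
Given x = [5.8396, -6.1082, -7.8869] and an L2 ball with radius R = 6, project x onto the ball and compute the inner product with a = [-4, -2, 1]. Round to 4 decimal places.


Step 1: Compute ||x|| (intermediates to 6 decimals).
||x|| = sqrt(5.8396^2 + (-6.1082)^2 + (-7.8869)^2) = 11.559162
Step 2: Project.
Since ||x|| > R, scale = R/||x|| = 6/11.559162 = 0.519069, proj(x) = scale * x
proj(x) = [3.031155, -3.170577, -4.093845]
Step 3: Dot product.
a^T * proj(x) = -4*3.031155 - 2*(-3.170577) + 1*(-4.093845) = -9.8773


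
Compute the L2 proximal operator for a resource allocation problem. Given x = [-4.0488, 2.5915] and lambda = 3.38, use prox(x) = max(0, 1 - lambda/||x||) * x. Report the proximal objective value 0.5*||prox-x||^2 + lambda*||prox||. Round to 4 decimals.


Step 1: Compute ||x||.
||x|| = 4.8071
Step 2: Compute scaling factor.
scale = max(0, 1 - 3.38/4.8071) = 0.2969
Step 3: prox(x) = [-1.202, 0.7694]
||prox(x)|| = 1.4271
Step 4: Proximal objective.
0.5*||prox-x||^2 = 5.7122
lambda*||prox|| = 4.8236
Total = 10.536


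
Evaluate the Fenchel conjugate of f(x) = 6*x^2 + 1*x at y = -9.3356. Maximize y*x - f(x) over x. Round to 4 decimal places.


f*(y) = sup_x {y*x - a*x^2 - b*x} = sup_x {(y-b)*x - a*x^2}
FOC: (y - b) - 2a*x = 0 => x* = (y - b)/(2a)
x* = (-9.3356 - 1)/(2*6) = -0.8613
f*(-9.3356) = (y-b)^2/(4a) = (-9.3356 - 1)^2/(4*6)
= 106.8246/24 = 4.451


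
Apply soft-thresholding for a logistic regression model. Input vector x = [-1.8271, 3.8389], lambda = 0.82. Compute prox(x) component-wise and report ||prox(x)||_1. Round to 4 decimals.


Soft-thresholding with lambda = 0.82:
prox(-1.8271) = sign(-1.8271)*max(|-1.8271| - 0.82, 0) = -1.0071
prox(3.8389) = sign(3.8389)*max(|3.8389| - 0.82, 0) = 3.0189
prox(x) = [-1.0071, 3.0189]
||prox(x)||_1 = 1.0071 + 3.0189 = 4.026


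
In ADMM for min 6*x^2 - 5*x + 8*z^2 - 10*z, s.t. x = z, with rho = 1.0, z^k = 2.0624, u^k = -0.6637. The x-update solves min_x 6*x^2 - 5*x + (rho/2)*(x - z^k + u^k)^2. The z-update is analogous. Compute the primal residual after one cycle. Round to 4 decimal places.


ADMM iteration with rho = 1.0, z^k = 2.0624, u^k = -0.6637
Step 1: x-update.
Minimize 6*x^2 - 5*x + (1.0/2)*(x - 2.0624 - 0.6637)^2
FOC: (2*6 + 1.0)*x = 5 + 1.0*(2.0624 + 0.6637)
x^{k+1} = 0.5943
Step 2: z-update.
Minimize 8*z^2 - 10*z + (1.0/2)*(0.5943 - z - 0.6637)^2
FOC: (2*8 + 1.0)*z = 10 + 1.0*(0.5943 - 0.6637)
z^{k+1} = 0.5842
Step 3: u-update.
u^{k+1} = -0.6637 + 0.5943 - 0.5842 = -0.6535
Step 4: Primal residual = |0.5943 - 0.5842| = 0.0102


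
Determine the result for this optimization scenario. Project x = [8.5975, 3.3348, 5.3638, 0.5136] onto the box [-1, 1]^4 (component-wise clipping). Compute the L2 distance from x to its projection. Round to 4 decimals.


Project each component onto [-1, 1].
clip(8.5975) = 1.0, clip(3.3348) = 1.0, clip(5.3638) = 1.0, clip(0.5136) = 0.5136
Projection = [1.0, 1.0, 1.0, 0.5136]
Squared diffs: [57.722, 5.4513, 19.0428, 0.0]
Distance = sqrt(82.2161) = 9.0673


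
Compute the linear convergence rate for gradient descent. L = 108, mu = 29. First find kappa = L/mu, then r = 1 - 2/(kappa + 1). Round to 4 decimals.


Step 1: Compute the condition number.
kappa = L/mu = 108/29 = 3.7241
Step 2: Compute the convergence rate.
r = 1 - 2/(kappa + 1) = 1 - 2*mu/(L + mu) = (L - mu)/(L + mu) = 79/137 = 0.5766


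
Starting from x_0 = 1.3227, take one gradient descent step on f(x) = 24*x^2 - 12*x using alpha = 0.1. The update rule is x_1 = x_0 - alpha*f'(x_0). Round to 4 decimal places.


We compute the gradient at x_0 and apply the update.
f'(x) = 48*x - 12
f'(1.3227) = 48*1.3227 - 12 = 51.4896
x_1 = 1.3227 - 0.1*51.4896 = -3.8263


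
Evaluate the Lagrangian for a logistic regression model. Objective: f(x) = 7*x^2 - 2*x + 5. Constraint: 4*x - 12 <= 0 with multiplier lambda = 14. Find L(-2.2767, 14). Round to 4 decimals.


Step 1: Evaluate f(x).
f(-2.2767) = 7*(-2.2767)^2 - 2*(-2.2767) + 5 = 45.8369
Step 2: Evaluate g(x).
g(-2.2767) = 4*-2.2767 - 12 = -21.1068
Step 3: Compute Lagrangian.
L = 45.8369 + 14*-21.1068 = -249.6583


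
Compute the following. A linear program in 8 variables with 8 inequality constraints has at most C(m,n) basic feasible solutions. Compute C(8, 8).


Each vertex corresponds to some choice of n active constraints out of m, so the number of vertices is at most C(m, n) = m! / (n!(m-n)!).
m = 8, n = 8
Numerator: 8 * 7 * 6 * 5 * 4 * 3 * 2 * 1
Denominator: 8! = 40320
C(8, 8) = 1


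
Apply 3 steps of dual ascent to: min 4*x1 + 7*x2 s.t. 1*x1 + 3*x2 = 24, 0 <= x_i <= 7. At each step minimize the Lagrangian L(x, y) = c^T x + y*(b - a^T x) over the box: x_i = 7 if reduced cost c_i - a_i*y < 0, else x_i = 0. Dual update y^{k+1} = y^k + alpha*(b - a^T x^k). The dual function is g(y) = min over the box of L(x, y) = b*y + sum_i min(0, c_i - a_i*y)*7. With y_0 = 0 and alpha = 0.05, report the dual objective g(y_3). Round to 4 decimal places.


Dual ascent for LP: min 4*x1 + 7*x2, 1*x1 + 3*x2 = 24, 0 <= x_i <= 7
Step 1: y^k = 0.0, reduced costs: (4.0, 7.0)
  x^k = (0.0, 0.0), subgradient = b - a^T x = 24.0
  y^{k+1} = 0.0 + 0.05*24.0 = 1.2
Step 2: y^k = 1.2, reduced costs: (2.8, 3.4)
  x^k = (0.0, 0.0), subgradient = b - a^T x = 24.0
  y^{k+1} = 1.2 + 0.05*24.0 = 2.4
Step 3: y^k = 2.4, reduced costs: (1.6, -0.2)
  x^k = (0.0, 7.0), subgradient = b - a^T x = 3.0
  y^{k+1} = 2.4 + 0.05*3.0 = 2.55
Dual objective at y_3 = 2.55: reduced costs (1.45, -0.65), box minimizer x = (0.0, 7.0)
g(y_3) = b*y + (c1 - a1*y)*x1 + (c2 - a2*y)*x2 = 24*2.55 + 1.45*0.0 + (-0.65)*7.0 = 61.2 + 0.0 - 4.55 = 56.65


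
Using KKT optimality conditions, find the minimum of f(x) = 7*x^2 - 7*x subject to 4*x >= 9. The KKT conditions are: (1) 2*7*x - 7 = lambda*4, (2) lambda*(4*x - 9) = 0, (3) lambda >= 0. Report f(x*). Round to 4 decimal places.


Step 1: Try lambda = 0 (constraint inactive).
x_unc = 7/(2*7) = 0.5
Check: 4*0.5 = 2.0 < 9 -- violated!
Step 2: Constraint must be active: 4*x = 9
x* = 9/4 = 2.25
lambda = (2*7*2.25 - 7)/4 = 6.125
Step 3: Compute optimal value.
f(x*) = 7*2.25^2 - 7*2.25 = 19.6875


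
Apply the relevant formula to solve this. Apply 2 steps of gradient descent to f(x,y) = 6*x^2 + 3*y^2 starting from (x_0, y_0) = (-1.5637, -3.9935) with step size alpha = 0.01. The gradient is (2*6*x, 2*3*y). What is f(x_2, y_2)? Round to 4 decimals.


Gradient descent on f(x,y) = 6*x^2 + 3*y^2.
Starting point: (-1.5637, -3.9935), alpha = 0.01
Step 1: grad_x = 2*6*-1.5637 = -18.7644, grad_y = 2*3*-3.9935 = -23.961
  x_1 = -1.5637 - 0.01*-18.7644 = -1.3761
  y_1 = -3.9935 - 0.01*-23.961 = -3.7539
Step 2: grad_x = 2*6*-1.3761 = -16.5127, grad_y = 2*3*-3.7539 = -22.5233
  x_2 = -1.3761 - 0.01*-16.5127 = -1.2109
  y_2 = -3.7539 - 0.01*-22.5233 = -3.5287
f(-1.2109, -3.5287) = 6*(-1.2109)^2 + 3*(-3.5287)^2 = 46.1524


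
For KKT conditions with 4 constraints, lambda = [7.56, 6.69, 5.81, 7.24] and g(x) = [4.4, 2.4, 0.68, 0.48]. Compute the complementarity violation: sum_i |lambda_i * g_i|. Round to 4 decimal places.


KKT complementary slackness check:
lambda_1 * g_1 = 7.56 * 4.4 = 33.264
lambda_2 * g_2 = 6.69 * 2.4 = 16.056
lambda_3 * g_3 = 5.81 * 0.68 = 3.9508
lambda_4 * g_4 = 7.24 * 0.48 = 3.4752
Total violation = 33.264 + 16.056 + 3.9508 + 3.4752 = 56.746


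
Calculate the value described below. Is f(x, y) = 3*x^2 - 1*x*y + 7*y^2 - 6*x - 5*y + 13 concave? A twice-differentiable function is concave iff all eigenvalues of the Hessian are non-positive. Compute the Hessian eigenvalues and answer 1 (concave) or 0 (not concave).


The Hessian of f(x,y) = 3*x^2 - 1*x*y + 7*y^2 - 6*x - 5*y + 13 is:
H = [[6, -1], [-1, 14]]
Trace = 6 + 14 = 20
Determinant = 6*14 - (-1)^2 = 83
Discriminant = (20)^2 - 4*83 = 68.0
Eigenvalues: lambda_1 = 5.8769, lambda_2 = 14.1231
The function is not concave.

0


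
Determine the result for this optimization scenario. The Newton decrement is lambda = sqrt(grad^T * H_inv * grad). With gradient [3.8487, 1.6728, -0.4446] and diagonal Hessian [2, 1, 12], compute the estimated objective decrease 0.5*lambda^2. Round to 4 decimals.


Step 1: H is diagonal, so H^(-1) * g = [1.9244, 1.6728, -0.0371].
Step 2: g^T H^(-1) g = sum_i g_i^2 / H_ii
  = (3.8487)^2/2 + (1.6728)^2/1 + (-0.4446)^2/12
  = 7.4062 + 2.7983 + 0.0165 = 10.221
Step 3: Objective decrease = 0.5 * g^T H^(-1) g = 5.1105


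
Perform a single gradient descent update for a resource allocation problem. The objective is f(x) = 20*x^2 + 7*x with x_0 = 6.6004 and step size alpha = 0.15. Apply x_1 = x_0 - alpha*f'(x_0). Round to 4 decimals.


We compute the gradient at x_0 and apply the update.
f'(x) = 40*x + 7
f'(6.6004) = 40*6.6004 + 7 = 271.016
x_1 = 6.6004 - 0.15*271.016 = -34.052


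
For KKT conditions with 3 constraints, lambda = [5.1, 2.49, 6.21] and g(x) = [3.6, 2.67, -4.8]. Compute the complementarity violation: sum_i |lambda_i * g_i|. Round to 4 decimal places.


KKT complementary slackness check:
lambda_1 * g_1 = 5.1 * 3.6 = 18.36
lambda_2 * g_2 = 2.49 * 2.67 = 6.6483
lambda_3 * g_3 = 6.21 * -4.8 = -29.808
Total violation = 18.36 + 6.6483 + 29.808 = 54.8163


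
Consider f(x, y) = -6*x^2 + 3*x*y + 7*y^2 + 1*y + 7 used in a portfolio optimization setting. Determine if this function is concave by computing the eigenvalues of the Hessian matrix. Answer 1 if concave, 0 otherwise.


The Hessian of f(x,y) = -6*x^2 + 3*x*y + 7*y^2 + 1*y + 7 is:
H = [[-12, 3], [3, 14]]
Trace = -12 + 14 = 2
Determinant = -12*14 - (3)^2 = -177
Discriminant = (2)^2 - 4*-177 = 712.0
Eigenvalues: lambda_1 = -12.3417, lambda_2 = 14.3417
The function is not concave.

0


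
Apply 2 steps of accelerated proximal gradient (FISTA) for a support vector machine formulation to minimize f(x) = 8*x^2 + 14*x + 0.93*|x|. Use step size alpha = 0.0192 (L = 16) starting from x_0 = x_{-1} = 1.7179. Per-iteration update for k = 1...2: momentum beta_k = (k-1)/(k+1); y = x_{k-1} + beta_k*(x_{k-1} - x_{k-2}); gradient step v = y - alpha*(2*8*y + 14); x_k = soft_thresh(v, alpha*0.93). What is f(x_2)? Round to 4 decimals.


FISTA on f(x) = 8*x^2 + 14*x + 0.93*|x|
L = 16, alpha = 0.0192
Iteration 1: beta = 0.0, y = 1.7179 + 0.0*(1.7179 - 1.7179) = 1.7179
  grad(y) = 41.4864, v = y - alpha*grad = 0.9214
  prox(v) = soft_thresh(0.9214, 0.0179) = 0.9035
Iteration 2: beta = 0.3333, y = 0.9035 + 0.3333*(0.9035 - 1.7179) = 0.632
  grad(y) = 24.1126, v = y - alpha*grad = 0.1691
  prox(v) = soft_thresh(0.1691, 0.0179) = 0.1512
f(x_2) = 8*0.1512^2 + 14*0.1512 + 0.93*|0.1512| = 2.4407


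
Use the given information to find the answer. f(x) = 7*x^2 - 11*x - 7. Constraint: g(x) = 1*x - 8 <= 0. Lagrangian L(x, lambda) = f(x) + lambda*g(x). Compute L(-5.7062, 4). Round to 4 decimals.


Step 1: Evaluate f(x).
f(-5.7062) = 7*(-5.7062)^2 - 11*(-5.7062) - 7 = 283.6932
Step 2: Evaluate g(x).
g(-5.7062) = 1*-5.7062 - 8 = -13.7062
Step 3: Compute Lagrangian.
L = 283.6932 + 4*-13.7062 = 228.8684
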